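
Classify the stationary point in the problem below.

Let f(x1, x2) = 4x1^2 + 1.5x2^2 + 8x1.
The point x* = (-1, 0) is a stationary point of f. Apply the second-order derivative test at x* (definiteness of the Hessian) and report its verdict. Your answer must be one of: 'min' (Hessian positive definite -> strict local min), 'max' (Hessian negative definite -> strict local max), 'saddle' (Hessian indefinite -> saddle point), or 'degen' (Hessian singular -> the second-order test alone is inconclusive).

Compute the Hessian H = grad^2 f:
  H = [[8, 0], [0, 3]]
Verify stationarity: grad f(x*) = H x* + g = (0, 0).
Eigenvalues of H: 3, 8.
Both eigenvalues > 0, so H is positive definite -> x* is a strict local min.

min


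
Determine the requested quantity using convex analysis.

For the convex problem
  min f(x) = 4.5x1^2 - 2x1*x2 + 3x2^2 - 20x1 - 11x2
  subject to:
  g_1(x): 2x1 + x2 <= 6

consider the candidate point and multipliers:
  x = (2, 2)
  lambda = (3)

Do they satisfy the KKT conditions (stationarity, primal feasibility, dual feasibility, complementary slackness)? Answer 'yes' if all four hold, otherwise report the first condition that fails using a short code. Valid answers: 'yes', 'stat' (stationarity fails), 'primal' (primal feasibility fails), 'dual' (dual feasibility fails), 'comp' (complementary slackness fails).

Gradient of f: grad f(x) = Q x + c = (-6, -3)
Constraint values g_i(x) = a_i^T x - b_i:
  g_1((2, 2)) = 0
Stationarity residual: grad f(x) + sum_i lambda_i a_i = (0, 0)
  -> stationarity OK
Primal feasibility (all g_i <= 0): OK
Dual feasibility (all lambda_i >= 0): OK
Complementary slackness (lambda_i * g_i(x) = 0 for all i): OK

Verdict: yes, KKT holds.

yes


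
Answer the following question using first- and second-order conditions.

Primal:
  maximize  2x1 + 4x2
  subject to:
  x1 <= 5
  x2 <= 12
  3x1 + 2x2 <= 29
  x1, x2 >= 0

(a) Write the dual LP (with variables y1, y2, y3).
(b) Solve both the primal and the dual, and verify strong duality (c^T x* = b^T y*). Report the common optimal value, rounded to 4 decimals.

The standard primal-dual pair for 'max c^T x s.t. A x <= b, x >= 0' is:
  Dual:  min b^T y  s.t.  A^T y >= c,  y >= 0.

So the dual LP is:
  minimize  5y1 + 12y2 + 29y3
  subject to:
    y1 + 3y3 >= 2
    y2 + 2y3 >= 4
    y1, y2, y3 >= 0

Solving the primal: x* = (1.6667, 12).
  primal value c^T x* = 51.3333.
Solving the dual: y* = (0, 2.6667, 0.6667).
  dual value b^T y* = 51.3333.
Strong duality: c^T x* = b^T y*. Confirmed.

51.3333


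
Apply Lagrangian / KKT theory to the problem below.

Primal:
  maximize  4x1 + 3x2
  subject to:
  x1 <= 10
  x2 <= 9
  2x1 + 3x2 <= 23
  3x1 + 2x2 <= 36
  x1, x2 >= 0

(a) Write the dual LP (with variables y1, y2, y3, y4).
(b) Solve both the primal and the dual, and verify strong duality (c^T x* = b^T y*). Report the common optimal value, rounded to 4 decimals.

The standard primal-dual pair for 'max c^T x s.t. A x <= b, x >= 0' is:
  Dual:  min b^T y  s.t.  A^T y >= c,  y >= 0.

So the dual LP is:
  minimize  10y1 + 9y2 + 23y3 + 36y4
  subject to:
    y1 + 2y3 + 3y4 >= 4
    y2 + 3y3 + 2y4 >= 3
    y1, y2, y3, y4 >= 0

Solving the primal: x* = (10, 1).
  primal value c^T x* = 43.
Solving the dual: y* = (2, 0, 1, 0).
  dual value b^T y* = 43.
Strong duality: c^T x* = b^T y*. Confirmed.

43


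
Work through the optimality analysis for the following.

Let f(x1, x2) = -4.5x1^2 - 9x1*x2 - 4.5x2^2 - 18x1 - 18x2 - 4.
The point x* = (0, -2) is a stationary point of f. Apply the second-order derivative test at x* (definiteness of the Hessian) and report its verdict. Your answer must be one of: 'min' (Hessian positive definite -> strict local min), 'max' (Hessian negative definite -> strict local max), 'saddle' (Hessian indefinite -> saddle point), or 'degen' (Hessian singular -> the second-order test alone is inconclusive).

Compute the Hessian H = grad^2 f:
  H = [[-9, -9], [-9, -9]]
Verify stationarity: grad f(x*) = H x* + g = (0, 0).
Eigenvalues of H: -18, 0.
H has a zero eigenvalue (singular; negative semidefinite but not definite), so H is neither positive definite, negative definite, nor indefinite. The second-order test alone is inconclusive -> degen.
(Indeed, f is constant along the null direction of H through x*, so x* is not a strict local extremum.)

degen


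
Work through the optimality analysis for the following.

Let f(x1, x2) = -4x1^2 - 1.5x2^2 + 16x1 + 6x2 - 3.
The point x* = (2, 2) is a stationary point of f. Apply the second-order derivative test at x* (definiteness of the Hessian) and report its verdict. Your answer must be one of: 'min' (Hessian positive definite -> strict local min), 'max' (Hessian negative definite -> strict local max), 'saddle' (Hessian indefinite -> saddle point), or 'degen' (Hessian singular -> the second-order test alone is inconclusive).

Compute the Hessian H = grad^2 f:
  H = [[-8, 0], [0, -3]]
Verify stationarity: grad f(x*) = H x* + g = (0, 0).
Eigenvalues of H: -8, -3.
Both eigenvalues < 0, so H is negative definite -> x* is a strict local max.

max


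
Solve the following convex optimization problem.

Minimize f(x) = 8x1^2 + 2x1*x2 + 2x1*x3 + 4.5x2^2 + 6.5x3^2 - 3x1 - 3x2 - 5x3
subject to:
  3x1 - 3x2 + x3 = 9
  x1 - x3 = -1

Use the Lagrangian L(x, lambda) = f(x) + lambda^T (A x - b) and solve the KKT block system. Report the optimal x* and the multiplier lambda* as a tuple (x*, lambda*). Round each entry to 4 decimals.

Form the Lagrangian:
  L(x, lambda) = (1/2) x^T Q x + c^T x + lambda^T (A x - b)
Stationarity (grad_x L = 0): Q x + c + A^T lambda = 0.
Primal feasibility: A x = b.

This gives the KKT block system:
  [ Q   A^T ] [ x     ]   [-c ]
  [ A    0  ] [ lambda ] = [ b ]

Solving the linear system:
  x*      = (0.6319, -1.8241, 1.6319)
  lambda* = (-6.0511, 11.4274)
  f(x*)   = 30.6524

x* = (0.6319, -1.8241, 1.6319), lambda* = (-6.0511, 11.4274)


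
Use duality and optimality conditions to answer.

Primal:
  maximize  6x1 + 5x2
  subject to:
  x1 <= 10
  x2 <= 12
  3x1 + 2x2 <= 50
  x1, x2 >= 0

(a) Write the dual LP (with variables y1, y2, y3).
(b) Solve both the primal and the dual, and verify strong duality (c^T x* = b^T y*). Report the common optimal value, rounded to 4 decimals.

The standard primal-dual pair for 'max c^T x s.t. A x <= b, x >= 0' is:
  Dual:  min b^T y  s.t.  A^T y >= c,  y >= 0.

So the dual LP is:
  minimize  10y1 + 12y2 + 50y3
  subject to:
    y1 + 3y3 >= 6
    y2 + 2y3 >= 5
    y1, y2, y3 >= 0

Solving the primal: x* = (8.6667, 12).
  primal value c^T x* = 112.
Solving the dual: y* = (0, 1, 2).
  dual value b^T y* = 112.
Strong duality: c^T x* = b^T y*. Confirmed.

112


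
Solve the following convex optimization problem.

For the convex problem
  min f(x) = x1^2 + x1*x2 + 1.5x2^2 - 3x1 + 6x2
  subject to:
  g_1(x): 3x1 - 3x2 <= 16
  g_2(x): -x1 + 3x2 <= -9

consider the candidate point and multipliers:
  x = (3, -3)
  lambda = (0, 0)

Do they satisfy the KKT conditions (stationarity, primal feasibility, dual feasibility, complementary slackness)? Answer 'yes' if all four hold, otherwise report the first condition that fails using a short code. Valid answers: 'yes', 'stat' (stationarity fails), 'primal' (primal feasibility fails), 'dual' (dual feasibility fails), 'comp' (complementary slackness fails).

Gradient of f: grad f(x) = Q x + c = (0, 0)
Constraint values g_i(x) = a_i^T x - b_i:
  g_1((3, -3)) = 2
  g_2((3, -3)) = -3
Stationarity residual: grad f(x) + sum_i lambda_i a_i = (0, 0)
  -> stationarity OK
Primal feasibility (all g_i <= 0): FAILS
Dual feasibility (all lambda_i >= 0): OK
Complementary slackness (lambda_i * g_i(x) = 0 for all i): OK

Verdict: the first failing condition is primal_feasibility -> primal.

primal


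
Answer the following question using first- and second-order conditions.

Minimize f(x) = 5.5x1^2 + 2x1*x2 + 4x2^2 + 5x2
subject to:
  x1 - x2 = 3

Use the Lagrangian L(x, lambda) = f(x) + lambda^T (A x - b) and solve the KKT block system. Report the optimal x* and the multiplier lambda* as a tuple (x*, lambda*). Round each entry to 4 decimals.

Form the Lagrangian:
  L(x, lambda) = (1/2) x^T Q x + c^T x + lambda^T (A x - b)
Stationarity (grad_x L = 0): Q x + c + A^T lambda = 0.
Primal feasibility: A x = b.

This gives the KKT block system:
  [ Q   A^T ] [ x     ]   [-c ]
  [ A    0  ] [ lambda ] = [ b ]

Solving the linear system:
  x*      = (1.087, -1.913)
  lambda* = (-8.1304)
  f(x*)   = 7.413

x* = (1.087, -1.913), lambda* = (-8.1304)


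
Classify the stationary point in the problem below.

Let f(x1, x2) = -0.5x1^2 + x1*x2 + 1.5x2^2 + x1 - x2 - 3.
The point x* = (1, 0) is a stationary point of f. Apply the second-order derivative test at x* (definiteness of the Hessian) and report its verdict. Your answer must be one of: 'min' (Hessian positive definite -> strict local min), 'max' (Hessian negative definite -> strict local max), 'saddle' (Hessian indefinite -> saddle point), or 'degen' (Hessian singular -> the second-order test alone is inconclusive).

Compute the Hessian H = grad^2 f:
  H = [[-1, 1], [1, 3]]
Verify stationarity: grad f(x*) = H x* + g = (0, 0).
Eigenvalues of H: -1.2361, 3.2361.
Eigenvalues have mixed signs, so H is indefinite -> x* is a saddle point.

saddle


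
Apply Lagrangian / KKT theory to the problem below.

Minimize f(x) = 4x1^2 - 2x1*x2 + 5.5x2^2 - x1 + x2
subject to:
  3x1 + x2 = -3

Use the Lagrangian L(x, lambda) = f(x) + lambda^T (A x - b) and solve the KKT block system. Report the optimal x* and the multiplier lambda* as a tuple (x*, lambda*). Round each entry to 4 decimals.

Form the Lagrangian:
  L(x, lambda) = (1/2) x^T Q x + c^T x + lambda^T (A x - b)
Stationarity (grad_x L = 0): Q x + c + A^T lambda = 0.
Primal feasibility: A x = b.

This gives the KKT block system:
  [ Q   A^T ] [ x     ]   [-c ]
  [ A    0  ] [ lambda ] = [ b ]

Solving the linear system:
  x*      = (-0.8487, -0.4538)
  lambda* = (2.2941)
  f(x*)   = 3.6387

x* = (-0.8487, -0.4538), lambda* = (2.2941)


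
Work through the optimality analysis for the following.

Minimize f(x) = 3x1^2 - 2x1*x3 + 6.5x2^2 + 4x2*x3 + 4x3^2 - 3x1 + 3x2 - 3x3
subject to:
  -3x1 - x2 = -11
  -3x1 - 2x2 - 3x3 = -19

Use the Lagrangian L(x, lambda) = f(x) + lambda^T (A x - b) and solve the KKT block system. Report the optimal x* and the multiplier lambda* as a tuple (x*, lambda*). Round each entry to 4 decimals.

Form the Lagrangian:
  L(x, lambda) = (1/2) x^T Q x + c^T x + lambda^T (A x - b)
Stationarity (grad_x L = 0): Q x + c + A^T lambda = 0.
Primal feasibility: A x = b.

This gives the KKT block system:
  [ Q   A^T ] [ x     ]   [-c ]
  [ A    0  ] [ lambda ] = [ b ]

Solving the linear system:
  x*      = (3.8252, -0.4757, 2.8252)
  lambda* = (1.4175, 3.3495)
  f(x*)   = 28.9272

x* = (3.8252, -0.4757, 2.8252), lambda* = (1.4175, 3.3495)


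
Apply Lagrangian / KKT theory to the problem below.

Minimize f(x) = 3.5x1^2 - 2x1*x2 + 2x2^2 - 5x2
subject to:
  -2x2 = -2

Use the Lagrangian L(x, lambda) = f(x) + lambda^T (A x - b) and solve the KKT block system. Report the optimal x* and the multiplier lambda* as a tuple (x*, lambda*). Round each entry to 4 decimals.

Form the Lagrangian:
  L(x, lambda) = (1/2) x^T Q x + c^T x + lambda^T (A x - b)
Stationarity (grad_x L = 0): Q x + c + A^T lambda = 0.
Primal feasibility: A x = b.

This gives the KKT block system:
  [ Q   A^T ] [ x     ]   [-c ]
  [ A    0  ] [ lambda ] = [ b ]

Solving the linear system:
  x*      = (0.2857, 1)
  lambda* = (-0.7857)
  f(x*)   = -3.2857

x* = (0.2857, 1), lambda* = (-0.7857)


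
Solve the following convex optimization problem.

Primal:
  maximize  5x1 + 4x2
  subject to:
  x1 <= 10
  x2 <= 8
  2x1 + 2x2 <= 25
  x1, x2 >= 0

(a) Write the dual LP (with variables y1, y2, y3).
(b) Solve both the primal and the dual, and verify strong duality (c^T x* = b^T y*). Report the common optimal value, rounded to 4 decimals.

The standard primal-dual pair for 'max c^T x s.t. A x <= b, x >= 0' is:
  Dual:  min b^T y  s.t.  A^T y >= c,  y >= 0.

So the dual LP is:
  minimize  10y1 + 8y2 + 25y3
  subject to:
    y1 + 2y3 >= 5
    y2 + 2y3 >= 4
    y1, y2, y3 >= 0

Solving the primal: x* = (10, 2.5).
  primal value c^T x* = 60.
Solving the dual: y* = (1, 0, 2).
  dual value b^T y* = 60.
Strong duality: c^T x* = b^T y*. Confirmed.

60


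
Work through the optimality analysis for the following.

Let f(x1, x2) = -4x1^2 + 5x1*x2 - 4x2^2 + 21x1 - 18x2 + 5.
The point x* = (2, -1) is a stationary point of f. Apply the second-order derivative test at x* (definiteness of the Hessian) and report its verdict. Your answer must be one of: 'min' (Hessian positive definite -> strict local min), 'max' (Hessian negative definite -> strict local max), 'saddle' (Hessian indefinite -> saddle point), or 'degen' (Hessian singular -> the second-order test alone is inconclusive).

Compute the Hessian H = grad^2 f:
  H = [[-8, 5], [5, -8]]
Verify stationarity: grad f(x*) = H x* + g = (0, 0).
Eigenvalues of H: -13, -3.
Both eigenvalues < 0, so H is negative definite -> x* is a strict local max.

max


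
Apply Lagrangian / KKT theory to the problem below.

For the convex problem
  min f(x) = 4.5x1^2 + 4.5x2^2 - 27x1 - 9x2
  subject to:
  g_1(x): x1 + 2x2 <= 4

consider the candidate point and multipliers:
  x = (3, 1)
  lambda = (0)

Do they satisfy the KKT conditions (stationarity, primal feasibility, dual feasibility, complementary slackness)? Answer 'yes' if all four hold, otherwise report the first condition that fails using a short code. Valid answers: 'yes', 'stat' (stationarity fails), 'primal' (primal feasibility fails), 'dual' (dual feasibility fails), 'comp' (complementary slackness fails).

Gradient of f: grad f(x) = Q x + c = (0, 0)
Constraint values g_i(x) = a_i^T x - b_i:
  g_1((3, 1)) = 1
Stationarity residual: grad f(x) + sum_i lambda_i a_i = (0, 0)
  -> stationarity OK
Primal feasibility (all g_i <= 0): FAILS
Dual feasibility (all lambda_i >= 0): OK
Complementary slackness (lambda_i * g_i(x) = 0 for all i): OK

Verdict: the first failing condition is primal_feasibility -> primal.

primal


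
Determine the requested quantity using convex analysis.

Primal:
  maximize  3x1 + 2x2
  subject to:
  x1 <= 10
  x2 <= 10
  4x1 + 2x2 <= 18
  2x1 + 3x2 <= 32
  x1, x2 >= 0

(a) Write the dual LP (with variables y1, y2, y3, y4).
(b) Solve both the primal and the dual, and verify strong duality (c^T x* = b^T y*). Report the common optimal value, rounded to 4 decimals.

The standard primal-dual pair for 'max c^T x s.t. A x <= b, x >= 0' is:
  Dual:  min b^T y  s.t.  A^T y >= c,  y >= 0.

So the dual LP is:
  minimize  10y1 + 10y2 + 18y3 + 32y4
  subject to:
    y1 + 4y3 + 2y4 >= 3
    y2 + 2y3 + 3y4 >= 2
    y1, y2, y3, y4 >= 0

Solving the primal: x* = (0, 9).
  primal value c^T x* = 18.
Solving the dual: y* = (0, 0, 1, 0).
  dual value b^T y* = 18.
Strong duality: c^T x* = b^T y*. Confirmed.

18


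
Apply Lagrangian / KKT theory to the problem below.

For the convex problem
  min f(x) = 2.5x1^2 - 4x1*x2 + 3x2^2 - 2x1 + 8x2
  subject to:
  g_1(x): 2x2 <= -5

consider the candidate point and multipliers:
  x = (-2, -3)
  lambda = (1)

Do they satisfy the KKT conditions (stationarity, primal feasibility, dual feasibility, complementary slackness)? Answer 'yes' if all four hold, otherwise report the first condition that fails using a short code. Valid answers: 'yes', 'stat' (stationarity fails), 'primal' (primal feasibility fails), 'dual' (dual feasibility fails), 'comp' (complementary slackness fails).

Gradient of f: grad f(x) = Q x + c = (0, -2)
Constraint values g_i(x) = a_i^T x - b_i:
  g_1((-2, -3)) = -1
Stationarity residual: grad f(x) + sum_i lambda_i a_i = (0, 0)
  -> stationarity OK
Primal feasibility (all g_i <= 0): OK
Dual feasibility (all lambda_i >= 0): OK
Complementary slackness (lambda_i * g_i(x) = 0 for all i): FAILS

Verdict: the first failing condition is complementary_slackness -> comp.

comp


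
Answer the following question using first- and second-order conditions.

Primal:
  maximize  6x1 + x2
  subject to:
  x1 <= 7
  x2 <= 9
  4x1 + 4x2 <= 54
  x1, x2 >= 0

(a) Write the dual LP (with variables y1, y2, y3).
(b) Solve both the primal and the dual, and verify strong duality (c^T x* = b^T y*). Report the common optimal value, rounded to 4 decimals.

The standard primal-dual pair for 'max c^T x s.t. A x <= b, x >= 0' is:
  Dual:  min b^T y  s.t.  A^T y >= c,  y >= 0.

So the dual LP is:
  minimize  7y1 + 9y2 + 54y3
  subject to:
    y1 + 4y3 >= 6
    y2 + 4y3 >= 1
    y1, y2, y3 >= 0

Solving the primal: x* = (7, 6.5).
  primal value c^T x* = 48.5.
Solving the dual: y* = (5, 0, 0.25).
  dual value b^T y* = 48.5.
Strong duality: c^T x* = b^T y*. Confirmed.

48.5


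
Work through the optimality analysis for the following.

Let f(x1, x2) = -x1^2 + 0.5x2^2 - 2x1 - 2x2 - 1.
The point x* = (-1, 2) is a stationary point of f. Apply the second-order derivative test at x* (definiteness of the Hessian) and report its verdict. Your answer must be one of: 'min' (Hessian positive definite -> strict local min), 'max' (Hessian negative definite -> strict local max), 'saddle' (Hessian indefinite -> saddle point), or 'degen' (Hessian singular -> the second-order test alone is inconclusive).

Compute the Hessian H = grad^2 f:
  H = [[-2, 0], [0, 1]]
Verify stationarity: grad f(x*) = H x* + g = (0, 0).
Eigenvalues of H: -2, 1.
Eigenvalues have mixed signs, so H is indefinite -> x* is a saddle point.

saddle


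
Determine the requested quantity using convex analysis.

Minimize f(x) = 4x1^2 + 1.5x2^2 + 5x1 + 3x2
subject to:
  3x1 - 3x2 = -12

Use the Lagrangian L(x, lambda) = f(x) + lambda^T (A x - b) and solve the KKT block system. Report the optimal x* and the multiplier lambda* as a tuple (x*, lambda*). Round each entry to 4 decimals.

Form the Lagrangian:
  L(x, lambda) = (1/2) x^T Q x + c^T x + lambda^T (A x - b)
Stationarity (grad_x L = 0): Q x + c + A^T lambda = 0.
Primal feasibility: A x = b.

This gives the KKT block system:
  [ Q   A^T ] [ x     ]   [-c ]
  [ A    0  ] [ lambda ] = [ b ]

Solving the linear system:
  x*      = (-1.8182, 2.1818)
  lambda* = (3.1818)
  f(x*)   = 17.8182

x* = (-1.8182, 2.1818), lambda* = (3.1818)


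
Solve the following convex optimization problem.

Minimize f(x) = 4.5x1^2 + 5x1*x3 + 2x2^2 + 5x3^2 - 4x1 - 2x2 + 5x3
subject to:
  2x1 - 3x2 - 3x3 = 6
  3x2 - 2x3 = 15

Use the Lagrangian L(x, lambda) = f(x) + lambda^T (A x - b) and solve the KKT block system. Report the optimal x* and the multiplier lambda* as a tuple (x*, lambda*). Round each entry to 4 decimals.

Form the Lagrangian:
  L(x, lambda) = (1/2) x^T Q x + c^T x + lambda^T (A x - b)
Stationarity (grad_x L = 0): Q x + c + A^T lambda = 0.
Primal feasibility: A x = b.

This gives the KKT block system:
  [ Q   A^T ] [ x     ]   [-c ]
  [ A    0  ] [ lambda ] = [ b ]

Solving the linear system:
  x*      = (2.5521, 2.8806, -3.1792)
  lambda* = (-1.5366, -4.7107)
  f(x*)   = 24.007

x* = (2.5521, 2.8806, -3.1792), lambda* = (-1.5366, -4.7107)


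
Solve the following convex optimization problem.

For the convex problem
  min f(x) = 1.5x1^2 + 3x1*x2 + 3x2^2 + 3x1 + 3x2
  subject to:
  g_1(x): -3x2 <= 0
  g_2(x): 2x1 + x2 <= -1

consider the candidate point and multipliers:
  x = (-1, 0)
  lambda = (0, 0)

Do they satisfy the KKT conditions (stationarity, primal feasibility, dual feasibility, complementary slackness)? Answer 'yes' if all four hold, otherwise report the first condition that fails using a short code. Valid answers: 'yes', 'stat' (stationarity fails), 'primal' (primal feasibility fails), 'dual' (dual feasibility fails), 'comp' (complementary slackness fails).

Gradient of f: grad f(x) = Q x + c = (0, 0)
Constraint values g_i(x) = a_i^T x - b_i:
  g_1((-1, 0)) = 0
  g_2((-1, 0)) = -1
Stationarity residual: grad f(x) + sum_i lambda_i a_i = (0, 0)
  -> stationarity OK
Primal feasibility (all g_i <= 0): OK
Dual feasibility (all lambda_i >= 0): OK
Complementary slackness (lambda_i * g_i(x) = 0 for all i): OK

Verdict: yes, KKT holds.

yes


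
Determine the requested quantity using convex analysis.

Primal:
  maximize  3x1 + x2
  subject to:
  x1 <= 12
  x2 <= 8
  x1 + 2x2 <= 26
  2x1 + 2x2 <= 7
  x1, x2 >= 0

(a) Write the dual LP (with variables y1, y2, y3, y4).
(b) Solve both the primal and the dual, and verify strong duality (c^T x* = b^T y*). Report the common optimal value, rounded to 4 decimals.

The standard primal-dual pair for 'max c^T x s.t. A x <= b, x >= 0' is:
  Dual:  min b^T y  s.t.  A^T y >= c,  y >= 0.

So the dual LP is:
  minimize  12y1 + 8y2 + 26y3 + 7y4
  subject to:
    y1 + y3 + 2y4 >= 3
    y2 + 2y3 + 2y4 >= 1
    y1, y2, y3, y4 >= 0

Solving the primal: x* = (3.5, 0).
  primal value c^T x* = 10.5.
Solving the dual: y* = (0, 0, 0, 1.5).
  dual value b^T y* = 10.5.
Strong duality: c^T x* = b^T y*. Confirmed.

10.5


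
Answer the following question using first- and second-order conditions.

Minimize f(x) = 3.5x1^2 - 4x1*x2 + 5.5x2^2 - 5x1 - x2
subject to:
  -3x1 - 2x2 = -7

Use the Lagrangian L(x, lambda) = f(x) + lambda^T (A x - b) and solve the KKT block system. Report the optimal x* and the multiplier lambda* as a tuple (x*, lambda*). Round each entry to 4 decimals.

Form the Lagrangian:
  L(x, lambda) = (1/2) x^T Q x + c^T x + lambda^T (A x - b)
Stationarity (grad_x L = 0): Q x + c + A^T lambda = 0.
Primal feasibility: A x = b.

This gives the KKT block system:
  [ Q   A^T ] [ x     ]   [-c ]
  [ A    0  ] [ lambda ] = [ b ]

Solving the linear system:
  x*      = (1.72, 0.92)
  lambda* = (1.12)
  f(x*)   = -0.84

x* = (1.72, 0.92), lambda* = (1.12)


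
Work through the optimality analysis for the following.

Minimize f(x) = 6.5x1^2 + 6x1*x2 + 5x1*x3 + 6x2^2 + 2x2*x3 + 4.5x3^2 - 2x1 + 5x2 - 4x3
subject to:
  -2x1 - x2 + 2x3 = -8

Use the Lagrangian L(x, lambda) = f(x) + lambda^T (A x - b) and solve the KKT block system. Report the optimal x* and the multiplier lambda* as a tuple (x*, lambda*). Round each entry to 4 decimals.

Form the Lagrangian:
  L(x, lambda) = (1/2) x^T Q x + c^T x + lambda^T (A x - b)
Stationarity (grad_x L = 0): Q x + c + A^T lambda = 0.
Primal feasibility: A x = b.

This gives the KKT block system:
  [ Q   A^T ] [ x     ]   [-c ]
  [ A    0  ] [ lambda ] = [ b ]

Solving the linear system:
  x*      = (2.2458, -0.6576, -2.0831)
  lambda* = (6.4169)
  f(x*)   = 25.9441

x* = (2.2458, -0.6576, -2.0831), lambda* = (6.4169)


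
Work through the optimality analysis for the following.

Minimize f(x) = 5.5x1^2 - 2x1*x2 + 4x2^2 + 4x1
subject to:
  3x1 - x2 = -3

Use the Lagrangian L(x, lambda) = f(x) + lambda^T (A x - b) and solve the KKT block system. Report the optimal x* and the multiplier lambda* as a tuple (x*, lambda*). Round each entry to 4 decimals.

Form the Lagrangian:
  L(x, lambda) = (1/2) x^T Q x + c^T x + lambda^T (A x - b)
Stationarity (grad_x L = 0): Q x + c + A^T lambda = 0.
Primal feasibility: A x = b.

This gives the KKT block system:
  [ Q   A^T ] [ x     ]   [-c ]
  [ A    0  ] [ lambda ] = [ b ]

Solving the linear system:
  x*      = (-0.9859, 0.0423)
  lambda* = (2.3099)
  f(x*)   = 1.493

x* = (-0.9859, 0.0423), lambda* = (2.3099)


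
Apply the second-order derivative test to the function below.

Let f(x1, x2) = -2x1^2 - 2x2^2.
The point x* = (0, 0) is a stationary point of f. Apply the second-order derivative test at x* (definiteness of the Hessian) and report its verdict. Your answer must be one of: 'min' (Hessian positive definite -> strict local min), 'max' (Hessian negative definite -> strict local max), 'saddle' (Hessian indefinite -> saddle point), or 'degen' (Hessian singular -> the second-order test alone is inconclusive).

Compute the Hessian H = grad^2 f:
  H = [[-4, 0], [0, -4]]
Verify stationarity: grad f(x*) = H x* + g = (0, 0).
Eigenvalues of H: -4, -4.
Both eigenvalues < 0, so H is negative definite -> x* is a strict local max.

max


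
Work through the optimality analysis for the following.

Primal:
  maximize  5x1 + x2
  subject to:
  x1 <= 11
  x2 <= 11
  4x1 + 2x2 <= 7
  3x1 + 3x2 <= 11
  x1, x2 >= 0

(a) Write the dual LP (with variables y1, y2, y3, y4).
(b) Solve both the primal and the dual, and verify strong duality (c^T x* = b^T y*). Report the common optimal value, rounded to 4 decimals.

The standard primal-dual pair for 'max c^T x s.t. A x <= b, x >= 0' is:
  Dual:  min b^T y  s.t.  A^T y >= c,  y >= 0.

So the dual LP is:
  minimize  11y1 + 11y2 + 7y3 + 11y4
  subject to:
    y1 + 4y3 + 3y4 >= 5
    y2 + 2y3 + 3y4 >= 1
    y1, y2, y3, y4 >= 0

Solving the primal: x* = (1.75, 0).
  primal value c^T x* = 8.75.
Solving the dual: y* = (0, 0, 1.25, 0).
  dual value b^T y* = 8.75.
Strong duality: c^T x* = b^T y*. Confirmed.

8.75


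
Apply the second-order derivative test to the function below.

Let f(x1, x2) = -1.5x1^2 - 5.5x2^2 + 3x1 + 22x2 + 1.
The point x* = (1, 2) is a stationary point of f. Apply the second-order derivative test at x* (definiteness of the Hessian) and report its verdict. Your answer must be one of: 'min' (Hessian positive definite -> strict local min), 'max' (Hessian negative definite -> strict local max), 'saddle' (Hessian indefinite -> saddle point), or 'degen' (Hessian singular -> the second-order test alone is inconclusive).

Compute the Hessian H = grad^2 f:
  H = [[-3, 0], [0, -11]]
Verify stationarity: grad f(x*) = H x* + g = (0, 0).
Eigenvalues of H: -11, -3.
Both eigenvalues < 0, so H is negative definite -> x* is a strict local max.

max


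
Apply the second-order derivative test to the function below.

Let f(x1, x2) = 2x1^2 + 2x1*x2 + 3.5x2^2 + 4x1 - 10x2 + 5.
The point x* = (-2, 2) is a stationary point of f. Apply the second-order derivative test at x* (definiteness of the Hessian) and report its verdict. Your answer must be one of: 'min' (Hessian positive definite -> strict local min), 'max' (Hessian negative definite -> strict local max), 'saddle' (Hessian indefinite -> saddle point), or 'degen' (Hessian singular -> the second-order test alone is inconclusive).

Compute the Hessian H = grad^2 f:
  H = [[4, 2], [2, 7]]
Verify stationarity: grad f(x*) = H x* + g = (0, 0).
Eigenvalues of H: 3, 8.
Both eigenvalues > 0, so H is positive definite -> x* is a strict local min.

min


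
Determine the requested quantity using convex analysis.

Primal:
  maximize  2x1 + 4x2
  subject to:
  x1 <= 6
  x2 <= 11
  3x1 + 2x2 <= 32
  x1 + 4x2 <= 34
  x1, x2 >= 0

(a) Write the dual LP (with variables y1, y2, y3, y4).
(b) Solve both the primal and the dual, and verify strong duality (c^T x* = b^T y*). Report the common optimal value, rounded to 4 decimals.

The standard primal-dual pair for 'max c^T x s.t. A x <= b, x >= 0' is:
  Dual:  min b^T y  s.t.  A^T y >= c,  y >= 0.

So the dual LP is:
  minimize  6y1 + 11y2 + 32y3 + 34y4
  subject to:
    y1 + 3y3 + y4 >= 2
    y2 + 2y3 + 4y4 >= 4
    y1, y2, y3, y4 >= 0

Solving the primal: x* = (6, 7).
  primal value c^T x* = 40.
Solving the dual: y* = (1, 0, 0, 1).
  dual value b^T y* = 40.
Strong duality: c^T x* = b^T y*. Confirmed.

40


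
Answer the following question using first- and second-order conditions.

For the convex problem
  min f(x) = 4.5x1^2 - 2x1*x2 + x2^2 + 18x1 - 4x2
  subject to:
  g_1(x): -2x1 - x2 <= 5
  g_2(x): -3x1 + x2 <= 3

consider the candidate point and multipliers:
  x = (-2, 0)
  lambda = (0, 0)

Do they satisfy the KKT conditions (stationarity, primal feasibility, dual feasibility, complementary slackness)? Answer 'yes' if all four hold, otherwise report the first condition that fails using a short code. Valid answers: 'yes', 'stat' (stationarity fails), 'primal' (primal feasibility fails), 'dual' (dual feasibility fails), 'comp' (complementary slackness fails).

Gradient of f: grad f(x) = Q x + c = (0, 0)
Constraint values g_i(x) = a_i^T x - b_i:
  g_1((-2, 0)) = -1
  g_2((-2, 0)) = 3
Stationarity residual: grad f(x) + sum_i lambda_i a_i = (0, 0)
  -> stationarity OK
Primal feasibility (all g_i <= 0): FAILS
Dual feasibility (all lambda_i >= 0): OK
Complementary slackness (lambda_i * g_i(x) = 0 for all i): OK

Verdict: the first failing condition is primal_feasibility -> primal.

primal


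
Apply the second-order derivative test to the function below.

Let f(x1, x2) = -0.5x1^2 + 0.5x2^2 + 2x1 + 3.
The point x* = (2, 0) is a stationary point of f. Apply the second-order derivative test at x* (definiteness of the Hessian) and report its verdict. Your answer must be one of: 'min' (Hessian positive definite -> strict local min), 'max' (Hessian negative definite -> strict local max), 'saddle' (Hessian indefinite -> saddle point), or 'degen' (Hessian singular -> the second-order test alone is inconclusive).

Compute the Hessian H = grad^2 f:
  H = [[-1, 0], [0, 1]]
Verify stationarity: grad f(x*) = H x* + g = (0, 0).
Eigenvalues of H: -1, 1.
Eigenvalues have mixed signs, so H is indefinite -> x* is a saddle point.

saddle


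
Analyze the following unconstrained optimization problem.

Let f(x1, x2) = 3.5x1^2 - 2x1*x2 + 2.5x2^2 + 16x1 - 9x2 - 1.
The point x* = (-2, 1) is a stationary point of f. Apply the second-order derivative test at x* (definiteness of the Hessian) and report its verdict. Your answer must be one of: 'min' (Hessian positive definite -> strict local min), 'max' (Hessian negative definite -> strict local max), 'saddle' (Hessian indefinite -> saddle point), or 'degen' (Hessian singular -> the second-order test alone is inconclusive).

Compute the Hessian H = grad^2 f:
  H = [[7, -2], [-2, 5]]
Verify stationarity: grad f(x*) = H x* + g = (0, 0).
Eigenvalues of H: 3.7639, 8.2361.
Both eigenvalues > 0, so H is positive definite -> x* is a strict local min.

min


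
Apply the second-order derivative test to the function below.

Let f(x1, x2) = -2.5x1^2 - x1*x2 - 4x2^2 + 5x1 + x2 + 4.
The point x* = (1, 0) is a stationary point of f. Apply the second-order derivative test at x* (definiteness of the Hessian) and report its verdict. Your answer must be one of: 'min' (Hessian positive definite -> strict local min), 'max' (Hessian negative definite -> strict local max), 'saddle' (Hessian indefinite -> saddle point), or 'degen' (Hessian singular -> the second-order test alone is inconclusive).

Compute the Hessian H = grad^2 f:
  H = [[-5, -1], [-1, -8]]
Verify stationarity: grad f(x*) = H x* + g = (0, 0).
Eigenvalues of H: -8.3028, -4.6972.
Both eigenvalues < 0, so H is negative definite -> x* is a strict local max.

max


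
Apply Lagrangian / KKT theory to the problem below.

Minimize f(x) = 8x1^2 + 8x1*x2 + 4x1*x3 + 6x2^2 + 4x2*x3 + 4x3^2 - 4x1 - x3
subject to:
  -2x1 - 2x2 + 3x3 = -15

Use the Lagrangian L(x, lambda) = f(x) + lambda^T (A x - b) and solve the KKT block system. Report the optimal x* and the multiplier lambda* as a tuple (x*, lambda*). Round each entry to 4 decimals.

Form the Lagrangian:
  L(x, lambda) = (1/2) x^T Q x + c^T x + lambda^T (A x - b)
Stationarity (grad_x L = 0): Q x + c + A^T lambda = 0.
Primal feasibility: A x = b.

This gives the KKT block system:
  [ Q   A^T ] [ x     ]   [-c ]
  [ A    0  ] [ lambda ] = [ b ]

Solving the linear system:
  x*      = (1.1629, 1.3258, -3.3409)
  lambda* = (5.9242)
  f(x*)   = 43.7765

x* = (1.1629, 1.3258, -3.3409), lambda* = (5.9242)


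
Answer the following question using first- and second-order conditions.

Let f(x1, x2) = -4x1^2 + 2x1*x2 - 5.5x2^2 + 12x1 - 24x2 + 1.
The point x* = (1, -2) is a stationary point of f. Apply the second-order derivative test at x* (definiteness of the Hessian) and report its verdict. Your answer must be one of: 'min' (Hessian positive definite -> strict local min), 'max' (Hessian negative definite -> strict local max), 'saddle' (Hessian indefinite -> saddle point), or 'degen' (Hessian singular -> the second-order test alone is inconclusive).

Compute the Hessian H = grad^2 f:
  H = [[-8, 2], [2, -11]]
Verify stationarity: grad f(x*) = H x* + g = (0, 0).
Eigenvalues of H: -12, -7.
Both eigenvalues < 0, so H is negative definite -> x* is a strict local max.

max


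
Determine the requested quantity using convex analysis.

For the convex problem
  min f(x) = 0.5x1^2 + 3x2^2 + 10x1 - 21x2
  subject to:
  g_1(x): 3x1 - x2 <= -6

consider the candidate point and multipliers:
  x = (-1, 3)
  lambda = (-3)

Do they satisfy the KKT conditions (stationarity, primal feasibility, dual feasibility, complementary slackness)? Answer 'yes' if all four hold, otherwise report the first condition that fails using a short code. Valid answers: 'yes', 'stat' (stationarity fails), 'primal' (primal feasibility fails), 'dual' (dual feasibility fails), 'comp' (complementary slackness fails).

Gradient of f: grad f(x) = Q x + c = (9, -3)
Constraint values g_i(x) = a_i^T x - b_i:
  g_1((-1, 3)) = 0
Stationarity residual: grad f(x) + sum_i lambda_i a_i = (0, 0)
  -> stationarity OK
Primal feasibility (all g_i <= 0): OK
Dual feasibility (all lambda_i >= 0): FAILS
Complementary slackness (lambda_i * g_i(x) = 0 for all i): OK

Verdict: the first failing condition is dual_feasibility -> dual.

dual


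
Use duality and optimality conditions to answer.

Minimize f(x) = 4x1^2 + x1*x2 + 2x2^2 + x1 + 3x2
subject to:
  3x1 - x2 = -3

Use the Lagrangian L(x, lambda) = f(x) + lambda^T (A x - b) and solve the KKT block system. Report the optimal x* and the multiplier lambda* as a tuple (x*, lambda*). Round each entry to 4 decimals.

Form the Lagrangian:
  L(x, lambda) = (1/2) x^T Q x + c^T x + lambda^T (A x - b)
Stationarity (grad_x L = 0): Q x + c + A^T lambda = 0.
Primal feasibility: A x = b.

This gives the KKT block system:
  [ Q   A^T ] [ x     ]   [-c ]
  [ A    0  ] [ lambda ] = [ b ]

Solving the linear system:
  x*      = (-0.98, 0.06)
  lambda* = (2.26)
  f(x*)   = 2.99

x* = (-0.98, 0.06), lambda* = (2.26)


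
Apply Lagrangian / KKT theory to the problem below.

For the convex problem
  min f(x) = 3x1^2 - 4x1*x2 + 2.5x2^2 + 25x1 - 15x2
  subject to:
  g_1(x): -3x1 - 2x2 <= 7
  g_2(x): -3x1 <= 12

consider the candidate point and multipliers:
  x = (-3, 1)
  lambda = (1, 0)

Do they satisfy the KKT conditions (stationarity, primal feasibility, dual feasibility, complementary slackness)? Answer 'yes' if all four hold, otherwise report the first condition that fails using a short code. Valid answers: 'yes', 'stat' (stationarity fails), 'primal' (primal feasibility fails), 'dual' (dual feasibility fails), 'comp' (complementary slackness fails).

Gradient of f: grad f(x) = Q x + c = (3, 2)
Constraint values g_i(x) = a_i^T x - b_i:
  g_1((-3, 1)) = 0
  g_2((-3, 1)) = -3
Stationarity residual: grad f(x) + sum_i lambda_i a_i = (0, 0)
  -> stationarity OK
Primal feasibility (all g_i <= 0): OK
Dual feasibility (all lambda_i >= 0): OK
Complementary slackness (lambda_i * g_i(x) = 0 for all i): OK

Verdict: yes, KKT holds.

yes


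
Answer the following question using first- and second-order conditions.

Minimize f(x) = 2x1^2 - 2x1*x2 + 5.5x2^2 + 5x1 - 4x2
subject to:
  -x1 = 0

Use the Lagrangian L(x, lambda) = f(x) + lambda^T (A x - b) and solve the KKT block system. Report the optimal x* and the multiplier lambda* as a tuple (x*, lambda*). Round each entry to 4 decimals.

Form the Lagrangian:
  L(x, lambda) = (1/2) x^T Q x + c^T x + lambda^T (A x - b)
Stationarity (grad_x L = 0): Q x + c + A^T lambda = 0.
Primal feasibility: A x = b.

This gives the KKT block system:
  [ Q   A^T ] [ x     ]   [-c ]
  [ A    0  ] [ lambda ] = [ b ]

Solving the linear system:
  x*      = (0, 0.3636)
  lambda* = (4.2727)
  f(x*)   = -0.7273

x* = (0, 0.3636), lambda* = (4.2727)


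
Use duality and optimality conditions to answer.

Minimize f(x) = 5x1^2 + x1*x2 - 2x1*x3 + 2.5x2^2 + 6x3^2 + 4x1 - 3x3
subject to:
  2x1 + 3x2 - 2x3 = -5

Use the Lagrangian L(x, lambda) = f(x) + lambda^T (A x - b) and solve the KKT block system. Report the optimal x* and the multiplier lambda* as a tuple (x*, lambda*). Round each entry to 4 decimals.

Form the Lagrangian:
  L(x, lambda) = (1/2) x^T Q x + c^T x + lambda^T (A x - b)
Stationarity (grad_x L = 0): Q x + c + A^T lambda = 0.
Primal feasibility: A x = b.

This gives the KKT block system:
  [ Q   A^T ] [ x     ]   [-c ]
  [ A    0  ] [ lambda ] = [ b ]

Solving the linear system:
  x*      = (-0.575, -0.9781, 0.4578)
  lambda* = (1.8219)
  f(x*)   = 2.718

x* = (-0.575, -0.9781, 0.4578), lambda* = (1.8219)


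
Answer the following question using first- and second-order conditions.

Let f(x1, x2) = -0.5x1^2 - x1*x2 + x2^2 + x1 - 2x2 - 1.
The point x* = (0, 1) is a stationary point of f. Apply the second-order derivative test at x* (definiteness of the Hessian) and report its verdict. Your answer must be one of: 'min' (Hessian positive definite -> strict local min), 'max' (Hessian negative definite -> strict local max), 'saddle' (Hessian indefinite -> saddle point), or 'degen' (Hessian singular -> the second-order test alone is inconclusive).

Compute the Hessian H = grad^2 f:
  H = [[-1, -1], [-1, 2]]
Verify stationarity: grad f(x*) = H x* + g = (0, 0).
Eigenvalues of H: -1.3028, 2.3028.
Eigenvalues have mixed signs, so H is indefinite -> x* is a saddle point.

saddle


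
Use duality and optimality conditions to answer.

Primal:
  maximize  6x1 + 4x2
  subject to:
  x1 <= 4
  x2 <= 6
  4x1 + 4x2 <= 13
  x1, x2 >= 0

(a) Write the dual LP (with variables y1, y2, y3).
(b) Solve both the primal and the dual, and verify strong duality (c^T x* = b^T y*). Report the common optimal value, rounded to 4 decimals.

The standard primal-dual pair for 'max c^T x s.t. A x <= b, x >= 0' is:
  Dual:  min b^T y  s.t.  A^T y >= c,  y >= 0.

So the dual LP is:
  minimize  4y1 + 6y2 + 13y3
  subject to:
    y1 + 4y3 >= 6
    y2 + 4y3 >= 4
    y1, y2, y3 >= 0

Solving the primal: x* = (3.25, 0).
  primal value c^T x* = 19.5.
Solving the dual: y* = (0, 0, 1.5).
  dual value b^T y* = 19.5.
Strong duality: c^T x* = b^T y*. Confirmed.

19.5


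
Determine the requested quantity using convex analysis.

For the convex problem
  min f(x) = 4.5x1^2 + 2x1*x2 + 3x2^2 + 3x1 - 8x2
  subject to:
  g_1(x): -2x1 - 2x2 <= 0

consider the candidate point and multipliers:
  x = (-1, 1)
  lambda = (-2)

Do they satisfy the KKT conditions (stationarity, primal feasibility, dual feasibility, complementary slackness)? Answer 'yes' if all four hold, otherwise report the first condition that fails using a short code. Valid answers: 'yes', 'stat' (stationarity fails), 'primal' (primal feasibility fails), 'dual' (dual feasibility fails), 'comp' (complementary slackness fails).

Gradient of f: grad f(x) = Q x + c = (-4, -4)
Constraint values g_i(x) = a_i^T x - b_i:
  g_1((-1, 1)) = 0
Stationarity residual: grad f(x) + sum_i lambda_i a_i = (0, 0)
  -> stationarity OK
Primal feasibility (all g_i <= 0): OK
Dual feasibility (all lambda_i >= 0): FAILS
Complementary slackness (lambda_i * g_i(x) = 0 for all i): OK

Verdict: the first failing condition is dual_feasibility -> dual.

dual


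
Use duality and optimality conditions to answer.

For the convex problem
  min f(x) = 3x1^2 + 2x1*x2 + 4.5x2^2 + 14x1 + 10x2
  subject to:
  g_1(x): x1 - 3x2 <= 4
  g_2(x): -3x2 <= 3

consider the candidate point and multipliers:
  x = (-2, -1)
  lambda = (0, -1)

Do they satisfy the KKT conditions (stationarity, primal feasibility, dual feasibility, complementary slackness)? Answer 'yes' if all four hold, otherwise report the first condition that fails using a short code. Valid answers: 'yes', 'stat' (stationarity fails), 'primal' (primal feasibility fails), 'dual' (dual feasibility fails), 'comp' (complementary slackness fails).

Gradient of f: grad f(x) = Q x + c = (0, -3)
Constraint values g_i(x) = a_i^T x - b_i:
  g_1((-2, -1)) = -3
  g_2((-2, -1)) = 0
Stationarity residual: grad f(x) + sum_i lambda_i a_i = (0, 0)
  -> stationarity OK
Primal feasibility (all g_i <= 0): OK
Dual feasibility (all lambda_i >= 0): FAILS
Complementary slackness (lambda_i * g_i(x) = 0 for all i): OK

Verdict: the first failing condition is dual_feasibility -> dual.

dual


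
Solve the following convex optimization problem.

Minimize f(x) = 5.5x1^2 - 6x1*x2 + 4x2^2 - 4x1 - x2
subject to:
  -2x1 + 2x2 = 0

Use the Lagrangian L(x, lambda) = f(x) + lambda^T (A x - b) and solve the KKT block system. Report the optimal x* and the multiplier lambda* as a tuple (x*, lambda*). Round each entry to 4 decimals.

Form the Lagrangian:
  L(x, lambda) = (1/2) x^T Q x + c^T x + lambda^T (A x - b)
Stationarity (grad_x L = 0): Q x + c + A^T lambda = 0.
Primal feasibility: A x = b.

This gives the KKT block system:
  [ Q   A^T ] [ x     ]   [-c ]
  [ A    0  ] [ lambda ] = [ b ]

Solving the linear system:
  x*      = (0.7143, 0.7143)
  lambda* = (-0.2143)
  f(x*)   = -1.7857

x* = (0.7143, 0.7143), lambda* = (-0.2143)
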